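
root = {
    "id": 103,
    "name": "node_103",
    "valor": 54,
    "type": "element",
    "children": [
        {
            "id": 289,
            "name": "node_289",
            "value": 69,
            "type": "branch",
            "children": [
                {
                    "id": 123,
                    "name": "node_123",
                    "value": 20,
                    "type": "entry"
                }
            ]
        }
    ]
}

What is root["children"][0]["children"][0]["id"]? 123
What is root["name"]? "node_103"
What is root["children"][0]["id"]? 289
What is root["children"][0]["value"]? 69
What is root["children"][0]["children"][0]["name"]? "node_123"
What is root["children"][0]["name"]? "node_289"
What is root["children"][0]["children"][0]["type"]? "entry"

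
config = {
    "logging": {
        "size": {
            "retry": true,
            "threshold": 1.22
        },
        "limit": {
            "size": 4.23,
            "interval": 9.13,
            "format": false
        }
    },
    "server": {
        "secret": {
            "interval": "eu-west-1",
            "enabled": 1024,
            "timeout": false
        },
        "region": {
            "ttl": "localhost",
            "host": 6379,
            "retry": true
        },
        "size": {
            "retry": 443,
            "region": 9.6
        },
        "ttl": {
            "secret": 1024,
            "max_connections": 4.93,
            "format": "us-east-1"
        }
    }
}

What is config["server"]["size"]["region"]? 9.6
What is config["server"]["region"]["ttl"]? "localhost"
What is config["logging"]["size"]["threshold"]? 1.22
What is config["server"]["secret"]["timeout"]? False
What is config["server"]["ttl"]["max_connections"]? 4.93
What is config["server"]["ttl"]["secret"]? 1024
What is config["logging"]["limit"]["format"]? False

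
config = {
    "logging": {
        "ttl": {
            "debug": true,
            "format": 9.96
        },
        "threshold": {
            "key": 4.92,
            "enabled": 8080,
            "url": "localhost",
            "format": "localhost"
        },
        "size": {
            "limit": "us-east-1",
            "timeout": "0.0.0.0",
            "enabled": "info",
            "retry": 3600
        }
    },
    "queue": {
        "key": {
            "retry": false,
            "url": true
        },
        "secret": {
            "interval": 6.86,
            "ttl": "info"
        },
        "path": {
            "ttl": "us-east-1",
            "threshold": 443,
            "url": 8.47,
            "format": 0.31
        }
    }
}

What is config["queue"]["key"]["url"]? True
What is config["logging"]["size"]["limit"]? "us-east-1"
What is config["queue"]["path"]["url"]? 8.47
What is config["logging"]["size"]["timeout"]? "0.0.0.0"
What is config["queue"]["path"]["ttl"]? "us-east-1"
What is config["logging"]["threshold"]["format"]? "localhost"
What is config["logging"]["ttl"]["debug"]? True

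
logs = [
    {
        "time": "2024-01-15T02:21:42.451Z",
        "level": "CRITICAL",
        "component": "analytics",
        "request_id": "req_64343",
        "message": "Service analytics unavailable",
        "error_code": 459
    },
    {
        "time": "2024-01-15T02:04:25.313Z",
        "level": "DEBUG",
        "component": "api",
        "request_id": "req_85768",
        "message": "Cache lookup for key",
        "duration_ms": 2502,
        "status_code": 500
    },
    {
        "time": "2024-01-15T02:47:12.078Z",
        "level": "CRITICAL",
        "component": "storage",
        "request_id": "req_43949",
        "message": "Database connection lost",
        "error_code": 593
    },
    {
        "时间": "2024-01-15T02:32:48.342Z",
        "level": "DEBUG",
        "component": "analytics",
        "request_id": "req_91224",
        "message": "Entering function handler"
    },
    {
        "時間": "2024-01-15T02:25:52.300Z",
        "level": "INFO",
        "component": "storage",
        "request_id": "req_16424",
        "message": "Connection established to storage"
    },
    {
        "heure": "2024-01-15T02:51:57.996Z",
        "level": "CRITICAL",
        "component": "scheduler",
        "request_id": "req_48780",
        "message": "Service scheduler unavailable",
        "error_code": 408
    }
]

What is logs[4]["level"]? "INFO"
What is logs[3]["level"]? "DEBUG"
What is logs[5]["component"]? "scheduler"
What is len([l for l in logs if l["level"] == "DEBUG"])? 2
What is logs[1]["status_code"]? 500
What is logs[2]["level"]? "CRITICAL"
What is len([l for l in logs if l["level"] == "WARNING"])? 0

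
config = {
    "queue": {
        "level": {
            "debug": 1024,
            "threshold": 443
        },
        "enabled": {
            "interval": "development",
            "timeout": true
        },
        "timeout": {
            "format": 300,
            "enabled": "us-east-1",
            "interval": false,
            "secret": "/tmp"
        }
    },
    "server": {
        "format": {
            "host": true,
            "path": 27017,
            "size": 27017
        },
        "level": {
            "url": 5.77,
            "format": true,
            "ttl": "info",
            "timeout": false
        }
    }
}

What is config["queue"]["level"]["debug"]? 1024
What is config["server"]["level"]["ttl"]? "info"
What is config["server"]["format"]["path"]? 27017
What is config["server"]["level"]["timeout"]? False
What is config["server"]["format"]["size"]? 27017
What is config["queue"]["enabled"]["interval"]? "development"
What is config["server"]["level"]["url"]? 5.77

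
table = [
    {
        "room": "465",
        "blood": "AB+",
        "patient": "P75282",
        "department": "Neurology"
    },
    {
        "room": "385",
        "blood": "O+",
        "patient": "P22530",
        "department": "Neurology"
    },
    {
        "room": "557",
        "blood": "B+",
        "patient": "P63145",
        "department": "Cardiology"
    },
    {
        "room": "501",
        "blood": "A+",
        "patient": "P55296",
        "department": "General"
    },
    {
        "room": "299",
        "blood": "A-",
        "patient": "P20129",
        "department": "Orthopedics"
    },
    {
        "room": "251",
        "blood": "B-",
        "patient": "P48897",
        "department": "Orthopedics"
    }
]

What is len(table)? 6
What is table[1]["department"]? "Neurology"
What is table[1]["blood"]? "O+"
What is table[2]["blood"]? "B+"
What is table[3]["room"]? "501"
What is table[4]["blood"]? "A-"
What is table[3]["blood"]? "A+"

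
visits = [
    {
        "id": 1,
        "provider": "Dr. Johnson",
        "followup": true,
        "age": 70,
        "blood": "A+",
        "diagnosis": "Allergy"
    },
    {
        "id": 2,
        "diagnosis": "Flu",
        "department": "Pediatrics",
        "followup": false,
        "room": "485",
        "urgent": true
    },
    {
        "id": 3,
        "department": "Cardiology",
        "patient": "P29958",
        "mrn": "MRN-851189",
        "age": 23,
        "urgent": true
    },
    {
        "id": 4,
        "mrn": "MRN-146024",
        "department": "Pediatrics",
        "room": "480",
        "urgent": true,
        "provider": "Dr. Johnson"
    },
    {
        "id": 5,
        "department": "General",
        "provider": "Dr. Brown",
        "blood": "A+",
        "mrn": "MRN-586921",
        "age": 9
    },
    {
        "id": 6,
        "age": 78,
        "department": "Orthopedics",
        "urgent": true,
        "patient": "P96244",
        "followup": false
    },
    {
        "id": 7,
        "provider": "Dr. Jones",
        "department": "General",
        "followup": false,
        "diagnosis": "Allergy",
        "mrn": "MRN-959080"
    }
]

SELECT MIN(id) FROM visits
1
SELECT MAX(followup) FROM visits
True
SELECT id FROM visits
[1, 2, 3, 4, 5, 6, 7]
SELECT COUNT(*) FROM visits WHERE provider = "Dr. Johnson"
2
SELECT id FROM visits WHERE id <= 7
[1, 2, 3, 4, 5, 6, 7]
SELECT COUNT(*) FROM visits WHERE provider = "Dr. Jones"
1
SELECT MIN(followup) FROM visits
False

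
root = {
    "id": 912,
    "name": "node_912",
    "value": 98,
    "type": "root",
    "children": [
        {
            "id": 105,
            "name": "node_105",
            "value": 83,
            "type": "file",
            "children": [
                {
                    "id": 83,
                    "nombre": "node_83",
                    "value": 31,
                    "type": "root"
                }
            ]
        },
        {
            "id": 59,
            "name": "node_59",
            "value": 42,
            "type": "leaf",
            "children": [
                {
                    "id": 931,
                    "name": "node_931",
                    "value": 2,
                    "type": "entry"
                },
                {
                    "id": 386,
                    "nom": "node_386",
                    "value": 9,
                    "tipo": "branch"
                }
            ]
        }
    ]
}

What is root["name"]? "node_912"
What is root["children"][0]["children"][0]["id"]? 83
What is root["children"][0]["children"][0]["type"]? "root"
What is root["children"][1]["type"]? "leaf"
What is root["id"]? 912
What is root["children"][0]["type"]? "file"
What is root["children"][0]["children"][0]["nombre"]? "node_83"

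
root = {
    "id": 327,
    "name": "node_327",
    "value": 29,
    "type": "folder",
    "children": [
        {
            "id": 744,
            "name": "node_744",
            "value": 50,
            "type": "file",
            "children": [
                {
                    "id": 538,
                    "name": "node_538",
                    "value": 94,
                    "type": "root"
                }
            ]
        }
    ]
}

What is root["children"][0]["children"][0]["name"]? "node_538"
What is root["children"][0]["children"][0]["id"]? 538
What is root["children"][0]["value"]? 50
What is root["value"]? 29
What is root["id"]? 327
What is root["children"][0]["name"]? "node_744"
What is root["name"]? "node_327"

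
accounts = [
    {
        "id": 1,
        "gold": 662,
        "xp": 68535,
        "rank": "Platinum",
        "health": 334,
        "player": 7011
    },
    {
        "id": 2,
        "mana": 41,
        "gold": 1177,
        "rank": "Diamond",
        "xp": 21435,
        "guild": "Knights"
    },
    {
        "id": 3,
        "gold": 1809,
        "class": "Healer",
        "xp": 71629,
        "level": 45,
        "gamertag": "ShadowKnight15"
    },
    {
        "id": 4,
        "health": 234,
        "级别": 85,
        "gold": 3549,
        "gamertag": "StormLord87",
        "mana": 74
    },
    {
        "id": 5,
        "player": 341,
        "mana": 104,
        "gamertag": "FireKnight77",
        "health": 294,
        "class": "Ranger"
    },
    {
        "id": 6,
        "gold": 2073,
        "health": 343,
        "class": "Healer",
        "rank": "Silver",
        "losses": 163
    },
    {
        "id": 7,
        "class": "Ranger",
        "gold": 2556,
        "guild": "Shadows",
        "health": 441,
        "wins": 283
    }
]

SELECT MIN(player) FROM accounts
341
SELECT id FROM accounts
[1, 2, 3, 4, 5, 6, 7]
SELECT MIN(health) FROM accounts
234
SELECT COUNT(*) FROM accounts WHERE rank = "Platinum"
1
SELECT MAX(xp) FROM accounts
71629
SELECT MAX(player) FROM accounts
7011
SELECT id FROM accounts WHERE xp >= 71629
[3]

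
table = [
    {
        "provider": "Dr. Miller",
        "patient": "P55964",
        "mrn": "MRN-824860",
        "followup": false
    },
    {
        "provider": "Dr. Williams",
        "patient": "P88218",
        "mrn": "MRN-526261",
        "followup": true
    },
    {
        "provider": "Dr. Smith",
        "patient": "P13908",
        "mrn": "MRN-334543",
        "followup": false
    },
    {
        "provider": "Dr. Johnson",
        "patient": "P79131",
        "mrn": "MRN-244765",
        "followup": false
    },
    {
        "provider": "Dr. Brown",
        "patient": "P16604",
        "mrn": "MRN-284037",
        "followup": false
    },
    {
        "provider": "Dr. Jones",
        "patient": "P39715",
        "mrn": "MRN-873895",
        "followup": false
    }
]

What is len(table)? 6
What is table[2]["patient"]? "P13908"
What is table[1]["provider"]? "Dr. Williams"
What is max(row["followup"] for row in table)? True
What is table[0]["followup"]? False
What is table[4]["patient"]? "P16604"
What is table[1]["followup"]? True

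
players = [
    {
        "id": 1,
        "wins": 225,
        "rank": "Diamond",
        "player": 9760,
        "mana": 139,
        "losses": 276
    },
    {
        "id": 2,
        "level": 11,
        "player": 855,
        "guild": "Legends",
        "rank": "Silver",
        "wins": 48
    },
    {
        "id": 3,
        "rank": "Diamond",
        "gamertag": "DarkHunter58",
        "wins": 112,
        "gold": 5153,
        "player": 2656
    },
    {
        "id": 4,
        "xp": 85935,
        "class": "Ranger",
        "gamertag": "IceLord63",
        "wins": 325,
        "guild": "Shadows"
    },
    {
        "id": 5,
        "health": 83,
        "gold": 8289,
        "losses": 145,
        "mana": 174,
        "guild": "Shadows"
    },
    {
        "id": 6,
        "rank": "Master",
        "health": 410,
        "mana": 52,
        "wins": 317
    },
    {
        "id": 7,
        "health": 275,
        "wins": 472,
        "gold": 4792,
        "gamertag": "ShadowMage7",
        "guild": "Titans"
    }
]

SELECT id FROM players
[1, 2, 3, 4, 5, 6, 7]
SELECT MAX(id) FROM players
7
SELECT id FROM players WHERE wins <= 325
[1, 2, 3, 4, 6]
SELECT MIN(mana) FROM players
52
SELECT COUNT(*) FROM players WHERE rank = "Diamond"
2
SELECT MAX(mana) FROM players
174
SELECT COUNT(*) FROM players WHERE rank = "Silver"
1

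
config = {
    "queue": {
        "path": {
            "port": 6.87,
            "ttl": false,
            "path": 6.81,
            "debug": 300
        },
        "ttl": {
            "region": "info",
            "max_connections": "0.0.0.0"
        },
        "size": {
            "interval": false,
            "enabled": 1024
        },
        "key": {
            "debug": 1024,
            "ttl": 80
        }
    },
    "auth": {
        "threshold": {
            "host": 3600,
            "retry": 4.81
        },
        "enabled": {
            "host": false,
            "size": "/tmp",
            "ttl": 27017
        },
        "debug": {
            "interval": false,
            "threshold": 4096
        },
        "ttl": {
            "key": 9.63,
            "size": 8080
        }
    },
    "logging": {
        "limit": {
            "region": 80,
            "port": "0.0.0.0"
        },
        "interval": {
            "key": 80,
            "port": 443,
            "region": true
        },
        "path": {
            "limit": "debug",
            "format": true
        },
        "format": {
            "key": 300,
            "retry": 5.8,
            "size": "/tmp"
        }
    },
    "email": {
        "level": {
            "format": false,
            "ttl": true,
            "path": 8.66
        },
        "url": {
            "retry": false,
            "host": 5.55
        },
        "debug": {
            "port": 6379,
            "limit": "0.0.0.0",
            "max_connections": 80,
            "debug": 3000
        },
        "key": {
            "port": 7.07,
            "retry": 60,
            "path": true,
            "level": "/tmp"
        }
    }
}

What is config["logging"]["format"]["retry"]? 5.8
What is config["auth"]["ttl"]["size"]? 8080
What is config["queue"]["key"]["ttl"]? 80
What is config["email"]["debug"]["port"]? 6379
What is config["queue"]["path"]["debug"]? 300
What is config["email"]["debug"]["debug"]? 3000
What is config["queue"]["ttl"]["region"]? "info"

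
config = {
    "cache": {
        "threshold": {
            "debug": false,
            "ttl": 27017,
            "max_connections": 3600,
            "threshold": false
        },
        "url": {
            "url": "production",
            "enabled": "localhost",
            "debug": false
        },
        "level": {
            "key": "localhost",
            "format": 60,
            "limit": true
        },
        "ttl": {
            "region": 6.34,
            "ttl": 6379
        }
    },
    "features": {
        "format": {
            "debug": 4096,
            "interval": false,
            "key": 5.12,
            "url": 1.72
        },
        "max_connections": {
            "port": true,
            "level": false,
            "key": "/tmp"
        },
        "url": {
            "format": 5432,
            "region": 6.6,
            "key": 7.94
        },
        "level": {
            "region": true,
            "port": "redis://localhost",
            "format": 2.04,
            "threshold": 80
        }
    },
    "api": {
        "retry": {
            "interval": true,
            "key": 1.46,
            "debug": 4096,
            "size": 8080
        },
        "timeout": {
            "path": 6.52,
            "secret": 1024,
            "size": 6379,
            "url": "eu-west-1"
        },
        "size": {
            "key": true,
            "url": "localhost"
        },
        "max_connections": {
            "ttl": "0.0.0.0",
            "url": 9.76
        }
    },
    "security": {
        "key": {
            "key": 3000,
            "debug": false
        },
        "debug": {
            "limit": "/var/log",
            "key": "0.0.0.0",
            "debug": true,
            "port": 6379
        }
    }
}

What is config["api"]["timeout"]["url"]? "eu-west-1"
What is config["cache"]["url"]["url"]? "production"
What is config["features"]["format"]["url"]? 1.72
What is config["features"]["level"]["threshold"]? 80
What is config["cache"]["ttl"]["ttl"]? 6379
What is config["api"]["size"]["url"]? "localhost"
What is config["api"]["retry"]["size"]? 8080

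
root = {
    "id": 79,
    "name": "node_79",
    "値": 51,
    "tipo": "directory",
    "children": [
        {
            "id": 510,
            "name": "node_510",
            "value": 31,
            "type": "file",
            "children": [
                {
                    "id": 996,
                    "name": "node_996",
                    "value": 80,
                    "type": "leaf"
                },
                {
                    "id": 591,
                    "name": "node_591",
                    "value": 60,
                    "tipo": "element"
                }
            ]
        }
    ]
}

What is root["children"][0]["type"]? "file"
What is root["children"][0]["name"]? "node_510"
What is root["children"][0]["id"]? 510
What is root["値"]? 51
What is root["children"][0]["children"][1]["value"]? 60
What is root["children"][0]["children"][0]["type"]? "leaf"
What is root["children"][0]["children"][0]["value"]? 80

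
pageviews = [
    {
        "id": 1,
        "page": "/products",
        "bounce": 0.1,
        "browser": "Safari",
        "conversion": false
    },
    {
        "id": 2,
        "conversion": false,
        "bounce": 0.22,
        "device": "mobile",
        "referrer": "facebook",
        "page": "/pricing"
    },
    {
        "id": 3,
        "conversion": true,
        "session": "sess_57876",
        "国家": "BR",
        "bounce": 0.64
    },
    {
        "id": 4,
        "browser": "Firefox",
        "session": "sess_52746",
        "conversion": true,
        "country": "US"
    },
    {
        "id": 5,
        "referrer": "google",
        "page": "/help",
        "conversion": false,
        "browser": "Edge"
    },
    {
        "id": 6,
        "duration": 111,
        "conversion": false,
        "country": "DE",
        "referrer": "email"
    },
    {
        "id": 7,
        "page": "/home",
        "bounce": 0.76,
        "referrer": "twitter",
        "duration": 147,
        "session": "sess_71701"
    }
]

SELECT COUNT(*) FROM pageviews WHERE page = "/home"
1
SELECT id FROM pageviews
[1, 2, 3, 4, 5, 6, 7]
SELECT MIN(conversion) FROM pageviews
False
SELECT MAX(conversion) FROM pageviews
True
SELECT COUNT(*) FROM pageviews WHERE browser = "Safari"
1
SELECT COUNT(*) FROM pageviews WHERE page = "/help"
1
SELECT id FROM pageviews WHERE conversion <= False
[1, 2, 5, 6]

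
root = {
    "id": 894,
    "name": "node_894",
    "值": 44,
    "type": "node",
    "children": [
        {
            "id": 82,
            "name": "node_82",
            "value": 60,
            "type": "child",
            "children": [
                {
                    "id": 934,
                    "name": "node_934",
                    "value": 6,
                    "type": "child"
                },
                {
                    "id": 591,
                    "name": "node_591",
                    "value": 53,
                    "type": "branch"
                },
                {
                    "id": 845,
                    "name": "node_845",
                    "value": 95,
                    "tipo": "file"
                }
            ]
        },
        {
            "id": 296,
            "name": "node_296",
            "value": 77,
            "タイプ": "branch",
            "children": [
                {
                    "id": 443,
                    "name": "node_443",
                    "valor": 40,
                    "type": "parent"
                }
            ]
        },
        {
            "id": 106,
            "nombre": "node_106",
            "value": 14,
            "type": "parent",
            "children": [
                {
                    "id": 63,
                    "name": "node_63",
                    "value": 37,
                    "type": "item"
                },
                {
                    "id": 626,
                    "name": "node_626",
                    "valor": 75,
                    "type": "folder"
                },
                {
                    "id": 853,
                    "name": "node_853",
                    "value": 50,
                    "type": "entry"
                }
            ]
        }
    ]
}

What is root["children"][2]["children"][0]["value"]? 37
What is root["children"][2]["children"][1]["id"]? 626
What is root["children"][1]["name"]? "node_296"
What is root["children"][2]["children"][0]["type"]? "item"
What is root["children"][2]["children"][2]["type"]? "entry"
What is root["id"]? 894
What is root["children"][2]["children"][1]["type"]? "folder"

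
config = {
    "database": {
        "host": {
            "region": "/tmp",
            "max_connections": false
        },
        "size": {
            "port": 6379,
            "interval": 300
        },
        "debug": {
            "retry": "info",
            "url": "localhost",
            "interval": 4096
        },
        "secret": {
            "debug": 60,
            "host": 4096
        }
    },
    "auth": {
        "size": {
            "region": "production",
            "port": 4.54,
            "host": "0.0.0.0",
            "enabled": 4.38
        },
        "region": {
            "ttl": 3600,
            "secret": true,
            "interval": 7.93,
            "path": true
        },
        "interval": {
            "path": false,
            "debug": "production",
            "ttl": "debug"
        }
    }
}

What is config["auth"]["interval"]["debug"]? "production"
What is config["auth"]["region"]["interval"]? 7.93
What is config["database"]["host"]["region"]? "/tmp"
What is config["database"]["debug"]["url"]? "localhost"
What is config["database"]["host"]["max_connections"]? False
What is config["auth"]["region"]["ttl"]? 3600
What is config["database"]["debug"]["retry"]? "info"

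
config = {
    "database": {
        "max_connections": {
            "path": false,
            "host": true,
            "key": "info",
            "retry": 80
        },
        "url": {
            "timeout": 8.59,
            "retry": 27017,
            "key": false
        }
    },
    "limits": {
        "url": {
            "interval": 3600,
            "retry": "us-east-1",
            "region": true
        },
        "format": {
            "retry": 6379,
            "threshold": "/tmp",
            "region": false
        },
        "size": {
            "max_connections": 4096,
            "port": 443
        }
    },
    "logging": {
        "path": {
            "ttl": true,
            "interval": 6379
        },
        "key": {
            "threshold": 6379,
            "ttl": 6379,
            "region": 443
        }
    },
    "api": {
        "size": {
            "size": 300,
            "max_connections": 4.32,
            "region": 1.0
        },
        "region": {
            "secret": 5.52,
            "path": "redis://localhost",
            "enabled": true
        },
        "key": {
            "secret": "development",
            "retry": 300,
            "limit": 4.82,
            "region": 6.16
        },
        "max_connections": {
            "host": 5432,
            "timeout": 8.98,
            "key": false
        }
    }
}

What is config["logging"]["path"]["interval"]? 6379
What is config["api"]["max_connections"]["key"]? False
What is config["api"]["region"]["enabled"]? True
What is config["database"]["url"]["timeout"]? 8.59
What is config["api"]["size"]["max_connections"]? 4.32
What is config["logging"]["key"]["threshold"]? 6379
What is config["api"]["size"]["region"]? 1.0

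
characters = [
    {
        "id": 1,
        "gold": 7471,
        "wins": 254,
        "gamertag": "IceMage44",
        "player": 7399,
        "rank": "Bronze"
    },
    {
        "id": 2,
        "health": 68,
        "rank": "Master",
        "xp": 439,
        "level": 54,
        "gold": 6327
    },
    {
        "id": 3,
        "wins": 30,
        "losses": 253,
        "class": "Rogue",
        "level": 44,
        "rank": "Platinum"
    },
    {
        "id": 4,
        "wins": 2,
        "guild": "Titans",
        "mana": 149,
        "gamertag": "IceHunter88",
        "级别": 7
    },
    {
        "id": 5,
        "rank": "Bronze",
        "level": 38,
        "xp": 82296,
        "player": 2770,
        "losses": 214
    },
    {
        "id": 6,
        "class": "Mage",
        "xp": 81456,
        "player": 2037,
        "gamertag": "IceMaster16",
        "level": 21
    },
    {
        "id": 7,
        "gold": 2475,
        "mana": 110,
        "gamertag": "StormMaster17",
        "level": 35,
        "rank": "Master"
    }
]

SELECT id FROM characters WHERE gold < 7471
[2, 7]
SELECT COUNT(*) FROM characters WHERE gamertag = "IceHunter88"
1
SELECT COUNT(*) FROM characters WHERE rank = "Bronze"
2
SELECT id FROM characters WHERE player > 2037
[1, 5]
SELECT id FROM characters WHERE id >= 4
[4, 5, 6, 7]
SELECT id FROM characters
[1, 2, 3, 4, 5, 6, 7]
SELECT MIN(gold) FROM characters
2475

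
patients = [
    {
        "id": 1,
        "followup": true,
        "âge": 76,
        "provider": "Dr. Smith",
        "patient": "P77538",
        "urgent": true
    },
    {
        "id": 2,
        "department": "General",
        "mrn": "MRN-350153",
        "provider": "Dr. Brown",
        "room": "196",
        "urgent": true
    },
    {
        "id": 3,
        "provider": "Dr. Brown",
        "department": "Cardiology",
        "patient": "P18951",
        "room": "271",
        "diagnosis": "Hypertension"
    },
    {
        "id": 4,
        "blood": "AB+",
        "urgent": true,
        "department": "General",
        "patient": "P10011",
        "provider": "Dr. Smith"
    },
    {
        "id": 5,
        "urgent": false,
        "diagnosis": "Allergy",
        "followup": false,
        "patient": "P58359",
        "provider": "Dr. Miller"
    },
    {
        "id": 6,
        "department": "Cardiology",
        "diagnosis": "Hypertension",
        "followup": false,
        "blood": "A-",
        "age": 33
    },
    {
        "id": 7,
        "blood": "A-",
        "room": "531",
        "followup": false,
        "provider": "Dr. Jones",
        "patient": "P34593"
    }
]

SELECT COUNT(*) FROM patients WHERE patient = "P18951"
1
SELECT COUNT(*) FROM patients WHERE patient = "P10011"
1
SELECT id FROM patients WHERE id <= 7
[1, 2, 3, 4, 5, 6, 7]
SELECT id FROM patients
[1, 2, 3, 4, 5, 6, 7]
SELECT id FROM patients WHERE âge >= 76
[1]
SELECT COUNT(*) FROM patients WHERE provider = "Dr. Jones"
1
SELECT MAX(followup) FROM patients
True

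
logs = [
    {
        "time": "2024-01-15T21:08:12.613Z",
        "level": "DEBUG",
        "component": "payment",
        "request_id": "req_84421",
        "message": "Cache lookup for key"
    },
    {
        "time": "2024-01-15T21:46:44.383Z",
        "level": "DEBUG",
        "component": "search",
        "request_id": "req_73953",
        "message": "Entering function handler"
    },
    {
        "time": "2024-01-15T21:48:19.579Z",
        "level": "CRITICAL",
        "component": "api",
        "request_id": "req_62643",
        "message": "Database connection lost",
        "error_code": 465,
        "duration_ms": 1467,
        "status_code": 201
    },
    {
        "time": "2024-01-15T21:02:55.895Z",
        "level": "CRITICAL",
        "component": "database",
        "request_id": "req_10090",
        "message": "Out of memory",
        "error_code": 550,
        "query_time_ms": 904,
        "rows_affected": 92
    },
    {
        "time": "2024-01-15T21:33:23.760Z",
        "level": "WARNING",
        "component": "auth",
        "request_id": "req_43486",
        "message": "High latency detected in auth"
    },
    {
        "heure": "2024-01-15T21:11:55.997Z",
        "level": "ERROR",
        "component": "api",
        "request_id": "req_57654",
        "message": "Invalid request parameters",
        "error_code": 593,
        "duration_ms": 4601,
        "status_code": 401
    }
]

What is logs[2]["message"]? "Database connection lost"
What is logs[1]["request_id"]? "req_73953"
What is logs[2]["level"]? "CRITICAL"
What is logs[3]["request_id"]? "req_10090"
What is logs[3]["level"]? "CRITICAL"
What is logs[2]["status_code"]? 201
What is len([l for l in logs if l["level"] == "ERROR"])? 1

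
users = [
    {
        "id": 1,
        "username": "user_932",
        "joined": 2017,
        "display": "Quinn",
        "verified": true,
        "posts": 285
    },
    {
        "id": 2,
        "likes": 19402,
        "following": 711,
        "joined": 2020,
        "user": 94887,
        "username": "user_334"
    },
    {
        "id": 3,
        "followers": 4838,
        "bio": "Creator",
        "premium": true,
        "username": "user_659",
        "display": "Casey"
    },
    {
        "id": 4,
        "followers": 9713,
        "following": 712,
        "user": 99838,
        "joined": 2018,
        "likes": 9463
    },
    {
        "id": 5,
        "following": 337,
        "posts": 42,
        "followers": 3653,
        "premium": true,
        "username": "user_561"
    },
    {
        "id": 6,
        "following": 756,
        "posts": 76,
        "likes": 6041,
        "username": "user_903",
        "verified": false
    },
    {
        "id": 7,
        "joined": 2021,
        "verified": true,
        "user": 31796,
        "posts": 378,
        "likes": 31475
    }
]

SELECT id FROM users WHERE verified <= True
[1, 6, 7]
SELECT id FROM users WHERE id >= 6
[6, 7]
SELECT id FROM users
[1, 2, 3, 4, 5, 6, 7]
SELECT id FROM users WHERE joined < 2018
[1]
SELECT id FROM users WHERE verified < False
[]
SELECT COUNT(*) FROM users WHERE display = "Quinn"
1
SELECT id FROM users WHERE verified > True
[]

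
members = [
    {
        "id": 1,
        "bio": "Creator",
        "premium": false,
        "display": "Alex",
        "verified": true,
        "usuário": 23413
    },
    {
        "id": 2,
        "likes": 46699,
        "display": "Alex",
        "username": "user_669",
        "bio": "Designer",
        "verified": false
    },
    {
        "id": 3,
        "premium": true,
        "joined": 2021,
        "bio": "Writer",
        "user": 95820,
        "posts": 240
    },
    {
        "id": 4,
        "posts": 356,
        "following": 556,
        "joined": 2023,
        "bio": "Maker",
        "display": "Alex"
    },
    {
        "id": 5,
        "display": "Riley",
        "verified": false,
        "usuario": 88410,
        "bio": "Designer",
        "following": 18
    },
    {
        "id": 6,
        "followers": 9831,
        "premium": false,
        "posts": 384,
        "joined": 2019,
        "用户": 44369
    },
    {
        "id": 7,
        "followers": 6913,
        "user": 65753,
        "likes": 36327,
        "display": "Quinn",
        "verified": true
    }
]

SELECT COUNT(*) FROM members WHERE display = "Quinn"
1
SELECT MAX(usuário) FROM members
23413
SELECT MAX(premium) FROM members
True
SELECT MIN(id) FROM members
1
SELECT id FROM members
[1, 2, 3, 4, 5, 6, 7]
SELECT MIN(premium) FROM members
False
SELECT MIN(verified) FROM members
False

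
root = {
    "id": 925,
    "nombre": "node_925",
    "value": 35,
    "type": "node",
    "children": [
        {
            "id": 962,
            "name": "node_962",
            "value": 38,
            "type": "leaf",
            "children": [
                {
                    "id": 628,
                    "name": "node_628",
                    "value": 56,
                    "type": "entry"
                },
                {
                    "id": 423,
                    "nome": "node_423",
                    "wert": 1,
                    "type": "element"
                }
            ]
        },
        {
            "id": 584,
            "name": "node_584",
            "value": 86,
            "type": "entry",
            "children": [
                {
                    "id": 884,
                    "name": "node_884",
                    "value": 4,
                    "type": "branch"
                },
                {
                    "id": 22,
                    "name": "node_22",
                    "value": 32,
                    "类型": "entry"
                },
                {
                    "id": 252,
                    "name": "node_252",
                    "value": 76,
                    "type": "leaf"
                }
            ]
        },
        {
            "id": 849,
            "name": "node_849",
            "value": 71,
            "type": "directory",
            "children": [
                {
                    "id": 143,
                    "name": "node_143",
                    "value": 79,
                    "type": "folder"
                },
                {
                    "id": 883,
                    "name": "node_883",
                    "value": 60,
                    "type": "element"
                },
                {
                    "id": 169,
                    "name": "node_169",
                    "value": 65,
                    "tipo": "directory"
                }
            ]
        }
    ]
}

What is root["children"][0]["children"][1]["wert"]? 1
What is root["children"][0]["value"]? 38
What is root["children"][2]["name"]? "node_849"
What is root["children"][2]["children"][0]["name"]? "node_143"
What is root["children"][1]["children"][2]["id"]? 252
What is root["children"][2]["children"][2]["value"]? 65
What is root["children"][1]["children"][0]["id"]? 884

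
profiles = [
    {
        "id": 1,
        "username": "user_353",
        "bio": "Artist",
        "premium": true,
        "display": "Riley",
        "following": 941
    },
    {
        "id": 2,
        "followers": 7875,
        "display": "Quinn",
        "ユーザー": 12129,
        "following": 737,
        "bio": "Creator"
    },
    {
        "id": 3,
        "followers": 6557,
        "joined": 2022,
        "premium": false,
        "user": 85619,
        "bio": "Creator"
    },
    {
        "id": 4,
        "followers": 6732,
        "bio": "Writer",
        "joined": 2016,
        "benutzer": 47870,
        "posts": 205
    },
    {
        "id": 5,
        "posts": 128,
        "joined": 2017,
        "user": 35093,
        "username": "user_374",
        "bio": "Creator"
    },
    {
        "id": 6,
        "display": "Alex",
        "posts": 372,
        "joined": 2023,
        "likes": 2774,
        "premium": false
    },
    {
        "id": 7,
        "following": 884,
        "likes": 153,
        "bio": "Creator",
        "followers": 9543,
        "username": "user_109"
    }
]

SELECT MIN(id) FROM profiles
1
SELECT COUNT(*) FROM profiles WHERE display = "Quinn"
1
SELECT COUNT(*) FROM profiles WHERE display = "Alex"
1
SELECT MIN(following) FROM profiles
737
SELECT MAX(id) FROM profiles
7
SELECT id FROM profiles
[1, 2, 3, 4, 5, 6, 7]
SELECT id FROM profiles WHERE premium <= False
[3, 6]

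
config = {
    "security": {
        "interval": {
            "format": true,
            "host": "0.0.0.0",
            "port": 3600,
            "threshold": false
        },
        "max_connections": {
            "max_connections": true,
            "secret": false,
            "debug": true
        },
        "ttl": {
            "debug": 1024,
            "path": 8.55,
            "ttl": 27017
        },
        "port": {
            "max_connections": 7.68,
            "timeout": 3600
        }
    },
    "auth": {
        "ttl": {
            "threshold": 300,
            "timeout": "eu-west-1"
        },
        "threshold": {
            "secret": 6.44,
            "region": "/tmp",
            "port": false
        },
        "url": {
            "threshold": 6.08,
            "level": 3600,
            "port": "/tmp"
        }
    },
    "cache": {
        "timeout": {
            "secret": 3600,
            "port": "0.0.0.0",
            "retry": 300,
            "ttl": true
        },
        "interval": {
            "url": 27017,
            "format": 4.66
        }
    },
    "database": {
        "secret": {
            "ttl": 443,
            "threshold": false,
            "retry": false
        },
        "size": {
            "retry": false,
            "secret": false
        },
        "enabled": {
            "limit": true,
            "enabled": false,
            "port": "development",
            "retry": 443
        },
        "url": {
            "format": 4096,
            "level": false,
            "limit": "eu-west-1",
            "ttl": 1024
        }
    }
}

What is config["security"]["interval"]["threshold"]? False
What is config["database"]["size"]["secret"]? False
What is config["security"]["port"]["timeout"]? 3600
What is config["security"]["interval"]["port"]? 3600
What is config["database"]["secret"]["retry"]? False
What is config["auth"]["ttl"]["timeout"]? "eu-west-1"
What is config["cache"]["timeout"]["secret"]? 3600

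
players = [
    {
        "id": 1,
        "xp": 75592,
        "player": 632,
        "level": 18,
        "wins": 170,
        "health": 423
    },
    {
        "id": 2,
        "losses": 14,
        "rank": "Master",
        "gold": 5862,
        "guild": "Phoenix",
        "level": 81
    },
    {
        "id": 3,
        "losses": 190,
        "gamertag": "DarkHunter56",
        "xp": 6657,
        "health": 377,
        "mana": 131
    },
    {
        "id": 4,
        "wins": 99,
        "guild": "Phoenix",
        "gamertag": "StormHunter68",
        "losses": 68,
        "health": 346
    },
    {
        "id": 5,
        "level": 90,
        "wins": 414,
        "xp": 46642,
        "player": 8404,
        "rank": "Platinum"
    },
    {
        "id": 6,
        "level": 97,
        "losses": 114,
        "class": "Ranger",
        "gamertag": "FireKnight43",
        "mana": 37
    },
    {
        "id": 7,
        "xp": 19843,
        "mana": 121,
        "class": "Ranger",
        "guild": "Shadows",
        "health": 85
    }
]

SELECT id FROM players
[1, 2, 3, 4, 5, 6, 7]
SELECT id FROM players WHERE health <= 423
[1, 3, 4, 7]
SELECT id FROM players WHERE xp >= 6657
[1, 3, 5, 7]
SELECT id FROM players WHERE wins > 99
[1, 5]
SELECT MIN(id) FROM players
1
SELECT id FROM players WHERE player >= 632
[1, 5]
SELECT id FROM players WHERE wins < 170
[4]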